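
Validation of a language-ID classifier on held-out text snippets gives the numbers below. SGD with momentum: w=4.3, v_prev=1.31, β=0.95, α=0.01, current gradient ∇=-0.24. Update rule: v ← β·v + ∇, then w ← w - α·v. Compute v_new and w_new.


v_new = 0.95·1.31 - 0.24 = 1.2445 - 0.24 = 1.0045
w_new = 4.3 - 0.01·1.0045 = 4.3 - 0.010045 = 4.289955

v_new=1.0045, w_new=4.289955


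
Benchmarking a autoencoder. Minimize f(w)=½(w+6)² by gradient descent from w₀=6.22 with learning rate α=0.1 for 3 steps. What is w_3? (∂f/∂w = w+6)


step 1: grad = 6.22+6 = 12.22; w = 6.22 - 0.1·(12.22) = 4.998
step 2: grad = 4.998+6 = 10.998; w = 4.998 - 0.1·(10.998) = 3.8982
step 3: grad = 3.8982+6 = 9.8982; w = 3.8982 - 0.1·(9.8982) = 2.90838

2.90838


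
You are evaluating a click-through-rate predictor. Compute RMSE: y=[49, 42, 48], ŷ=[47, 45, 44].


MSE = 29/3 = 9.6667
RMSE = √(29/3) = 3.1091

3.1091


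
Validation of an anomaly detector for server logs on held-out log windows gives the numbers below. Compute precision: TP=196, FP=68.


Precision = TP/(TP+FP)
= 196/(196+68)
= 196/264 = 74.24%

74.24%


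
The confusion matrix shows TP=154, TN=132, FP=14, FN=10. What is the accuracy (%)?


Accuracy = (TP+TN)/(TP+TN+FP+FN)
= (154+132)/(310)
= 286/310 = 92.26%

92.26%


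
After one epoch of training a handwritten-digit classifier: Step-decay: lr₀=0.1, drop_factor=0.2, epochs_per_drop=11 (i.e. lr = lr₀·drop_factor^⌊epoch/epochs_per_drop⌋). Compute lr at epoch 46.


n_drops = ⌊46/11⌋ = 4
lr = 0.1·0.2^4 = 0.1·0.0016 = 0.00016

0.00016


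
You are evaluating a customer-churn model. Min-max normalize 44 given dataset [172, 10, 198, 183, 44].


min=10, max=198
(44-10)/(198-10) = 34/188 = 0.1809

0.1809


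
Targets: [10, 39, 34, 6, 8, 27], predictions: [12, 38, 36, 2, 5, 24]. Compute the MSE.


Squared errors: (10-12)²=4, (39-38)²=1, (34-36)²=4, (6-2)²=16, (8-5)²=9, (27-24)²=9
Sum = 43
MSE = 43/6 = 43/6

43/6


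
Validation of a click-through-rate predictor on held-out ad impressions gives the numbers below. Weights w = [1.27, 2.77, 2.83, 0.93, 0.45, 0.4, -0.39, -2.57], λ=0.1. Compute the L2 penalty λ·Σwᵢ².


‖w‖₂² = (1.27)² + (2.77)² + (2.83)² + (0.93)² + (0.45)² + (0.4)² + (-0.39)² + (-2.57)²
     = 1.6129 + 7.6729 + 8.0089 + 0.8649 + 0.2025 + 0.16 + 0.1521 + 6.6049
     = 25.2791
λ·‖w‖₂² = 0.1·25.2791 = 2.52791

2.52791


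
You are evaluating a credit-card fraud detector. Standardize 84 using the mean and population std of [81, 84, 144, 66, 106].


μ = 96.2, σ = 27.1028
z = (84 - 96.2)/27.1028 = -0.4501

-0.4501


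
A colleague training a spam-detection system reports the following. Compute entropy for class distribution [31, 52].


Probabilities: [31/83, 52/83] ≈ [0.3735, 0.6265]
H = -((31/83)·log₂(31/83) + (52/83)·log₂(52/83))
  = 0.9533 bits

0.9533 bits


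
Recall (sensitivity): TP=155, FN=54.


Recall = TP/(TP+FN)
= 155/(155+54)
= 155/209 = 74.16%

74.16%


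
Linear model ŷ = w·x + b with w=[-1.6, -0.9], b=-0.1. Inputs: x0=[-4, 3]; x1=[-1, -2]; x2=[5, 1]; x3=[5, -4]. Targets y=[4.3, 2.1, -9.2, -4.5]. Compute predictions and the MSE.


ŷ0 = (-1.6)·(-4) + (-0.9)·(3) - 0.1 = 3.6
ŷ1 = (-1.6)·(-1) + (-0.9)·(-2) - 0.1 = 3.3
ŷ2 = (-1.6)·(5) + (-0.9)·(1) - 0.1 = -9.0
ŷ3 = (-1.6)·(5) + (-0.9)·(-4) - 0.1 = -4.5
errors² = [0.49, 1.44, 0.04, 0.0]
MSE = 1.9700/4 = 0.4925

0.4925


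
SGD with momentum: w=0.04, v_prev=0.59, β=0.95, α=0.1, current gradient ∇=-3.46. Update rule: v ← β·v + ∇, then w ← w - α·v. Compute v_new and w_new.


v_new = 0.95·0.59 - 3.46 = 0.5605 - 3.46 = -2.8995
w_new = 0.04 - 0.1·-2.8995 = 0.04 + 0.28995 = 0.32995

v_new=-2.8995, w_new=0.32995


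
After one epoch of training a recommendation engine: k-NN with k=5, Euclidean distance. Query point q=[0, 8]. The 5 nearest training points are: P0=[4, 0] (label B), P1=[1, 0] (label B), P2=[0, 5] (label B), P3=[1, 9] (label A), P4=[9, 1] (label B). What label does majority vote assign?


d(q,P0) = 8.9443  (label B)
d(q,P1) = 8.0623  (label B)
d(q,P2) = 3.0  (label B)
d(q,P3) = 1.4142  (label A)
d(q,P4) = 11.4018  (label B)
Votes: A=1, B=4
Majority → B

B


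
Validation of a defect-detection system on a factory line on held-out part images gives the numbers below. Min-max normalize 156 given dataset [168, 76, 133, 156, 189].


min=76, max=189
(156-76)/(189-76) = 80/113 = 0.708

0.708


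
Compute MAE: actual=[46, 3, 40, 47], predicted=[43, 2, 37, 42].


Absolute errors: |46-43|=3, |3-2|=1, |40-37|=3, |47-42|=5
Sum = 12
MAE = 12/4 = 3

3


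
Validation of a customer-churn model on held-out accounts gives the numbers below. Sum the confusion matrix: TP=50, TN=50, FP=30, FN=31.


Total = TP + TN + FP + FN
= 50 + 50 + 30 + 31
= 161
(Predicted positive: 80, predicted negative: 81)

161


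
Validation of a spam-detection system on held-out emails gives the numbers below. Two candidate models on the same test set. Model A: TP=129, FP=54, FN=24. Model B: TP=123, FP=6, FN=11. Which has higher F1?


Model A: P=129/183=0.7049, R=129/153=0.8431, F1=2PR/(P+R)=2TP/(2TP+FP+FN)=258/336=0.7679
Model B: P=123/129=0.9535, R=123/134=0.9179, F1=2PR/(P+R)=2TP/(2TP+FP+FN)=246/263=0.9354
0.7679 < 0.9354 → Model B

Model B


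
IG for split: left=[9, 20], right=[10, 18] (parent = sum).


Parent = [19, 38], H_parent = 0.9183
H_left = 0.8936 (n=29), H_right = 0.9403 (n=28)
H_children = (29/57)·0.8936 + (28/57)·0.9403 = 0.9165
IG = 0.9183 - 0.9165 = 0.0018

0.0018


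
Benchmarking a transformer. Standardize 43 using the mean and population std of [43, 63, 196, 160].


μ = 115.5, σ = 64.1736
z = (43 - 115.5)/64.1736 = -1.1297

-1.1297


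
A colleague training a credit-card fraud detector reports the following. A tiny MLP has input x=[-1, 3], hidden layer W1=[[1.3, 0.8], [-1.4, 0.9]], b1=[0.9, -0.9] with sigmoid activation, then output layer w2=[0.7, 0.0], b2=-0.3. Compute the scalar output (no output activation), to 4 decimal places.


z1[0] = (1.3)·(-1) + (0.8)·(3) + 0.9 = 2.0
z1[1] = (-1.4)·(-1) + (0.9)·(3) - 0.9 = 3.2
h = sigmoid(z1) = [0.8808, 0.9608]
output = (0.7)·(0.8808) + (0.0)·(0.9608) - 0.3 = 0.3166

0.3166


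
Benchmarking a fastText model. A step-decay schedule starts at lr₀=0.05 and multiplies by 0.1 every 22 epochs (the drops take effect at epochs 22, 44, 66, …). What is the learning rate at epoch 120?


n_drops = ⌊120/22⌋ = 5
lr = 0.05·0.1^5 = 0.05·0.00001 = 0.0000005

0.0000005


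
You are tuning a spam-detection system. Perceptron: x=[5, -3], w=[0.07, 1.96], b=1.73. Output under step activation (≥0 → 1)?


z = (5)·(0.07) + (-3)·(1.96) + 1.73
  = -3.8
step(z) = 0 (z<0)

0


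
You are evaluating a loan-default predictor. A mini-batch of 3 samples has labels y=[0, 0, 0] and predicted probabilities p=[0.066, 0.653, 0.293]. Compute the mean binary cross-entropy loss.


L[0] = -ln(1-0.066) = -ln(0.934) = 0.0683
L[1] = -ln(1-0.653) = -ln(0.347) = 1.0584
L[2] = -ln(1-0.293) = -ln(0.707) = 0.3467
mean = (0.0683 + 1.0584 + 0.3467)/3 = 0.4911

0.4911


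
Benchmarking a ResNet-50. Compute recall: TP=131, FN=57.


Recall = TP/(TP+FN)
= 131/(131+57)
= 131/188 = 69.68%

69.68%


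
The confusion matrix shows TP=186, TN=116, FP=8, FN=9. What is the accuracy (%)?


Accuracy = (TP+TN)/(TP+TN+FP+FN)
= (186+116)/(319)
= 302/319 = 94.67%

94.67%


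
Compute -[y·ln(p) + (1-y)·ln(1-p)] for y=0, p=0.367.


BCE = -[y·ln(p) + (1-y)·ln(1-p)]
= -0 - 1·ln(1-0.367)
= -ln(0.633) = 0.4573

0.4573


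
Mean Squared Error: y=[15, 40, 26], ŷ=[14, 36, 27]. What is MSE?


Squared errors: (15-14)²=1, (40-36)²=16, (26-27)²=1
Sum = 18
MSE = 18/3 = 6

6


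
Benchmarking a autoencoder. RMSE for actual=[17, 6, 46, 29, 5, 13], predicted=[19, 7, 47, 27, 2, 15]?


MSE = 23/6 = 3.8333
RMSE = √(23/6) = 1.9579

1.9579


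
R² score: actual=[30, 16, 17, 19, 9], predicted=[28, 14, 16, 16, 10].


ȳ = 18.2
SS_res = Σ(y-ŷ)² = 19
SS_tot = Σ(y-ȳ)² = 230.8
R² = 1 - SS_res/SS_tot = 1 - 0.0823 = 0.9177

0.9177


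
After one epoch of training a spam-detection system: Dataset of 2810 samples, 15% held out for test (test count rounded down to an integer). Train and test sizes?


Test = ⌊2810·15/100⌋ = 421
Train = 2810 - 421 = 2389

Train: 2389, Test: 421


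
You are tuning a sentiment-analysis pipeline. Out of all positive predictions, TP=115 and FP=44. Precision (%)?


Precision = TP/(TP+FP)
= 115/(115+44)
= 115/159 = 72.33%

72.33%


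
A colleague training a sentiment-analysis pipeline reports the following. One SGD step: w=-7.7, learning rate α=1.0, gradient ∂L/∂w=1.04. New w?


w_new = w - α·∇
= -7.7 - 1.0·1.04
= -7.7 - 1.04
= -8.74

-8.74


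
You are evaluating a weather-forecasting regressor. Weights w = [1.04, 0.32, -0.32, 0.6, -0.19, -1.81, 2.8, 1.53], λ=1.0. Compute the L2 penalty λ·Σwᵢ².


‖w‖₂² = (1.04)² + (0.32)² + (-0.32)² + (0.6)² + (-0.19)² + (-1.81)² + (2.8)² + (1.53)²
     = 1.0816 + 0.1024 + 0.1024 + 0.36 + 0.0361 + 3.2761 + 7.84 + 2.3409
     = 15.1395
λ·‖w‖₂² = 1.0·15.1395 = 15.1395

15.1395


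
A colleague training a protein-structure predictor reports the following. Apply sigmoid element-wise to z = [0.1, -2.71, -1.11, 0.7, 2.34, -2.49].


σ(0.1) = 1/(1+e^-0.1) = 0.525
σ(-2.71) = 1/(1+e^2.71) = 0.0624
σ(-1.11) = 1/(1+e^1.11) = 0.2479
σ(0.7) = 1/(1+e^-0.7) = 0.6682
σ(2.34) = 1/(1+e^-2.34) = 0.9121
σ(-2.49) = 1/(1+e^2.49) = 0.0766
result = [0.525, 0.0624, 0.2479, 0.6682, 0.9121, 0.0766]

[0.525, 0.0624, 0.2479, 0.6682, 0.9121, 0.0766]


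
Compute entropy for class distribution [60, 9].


Probabilities: [60/69, 9/69] ≈ [0.8696, 0.1304]
H = -((60/69)·log₂(60/69) + (9/69)·log₂(9/69))
  = 0.5586 bits

0.5586 bits


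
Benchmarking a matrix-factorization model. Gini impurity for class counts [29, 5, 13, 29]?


Probabilities: [29/76, 5/76, 13/76, 29/76] ≈ [0.3816, 0.0658, 0.1711, 0.3816]
Σpᵢ² = (841 + 25 + 169 + 841)/76² = 1876/5776
Gini = 1 - Σpᵢ² = 1 - 1876/5776 = 0.6752

0.6752


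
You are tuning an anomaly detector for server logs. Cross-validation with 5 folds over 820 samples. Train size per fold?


Fold size = 820/5 = 164
Training per fold = 820 - 164 = 656

656


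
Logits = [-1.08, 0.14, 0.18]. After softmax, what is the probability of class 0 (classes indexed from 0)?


Exponentials: e^-1.08=0.3396, e^0.14=1.1503, e^0.18=1.1972
Sum = 2.6871
Softmax = [0.1264, 0.4281, 0.4455]
p[0] = 0.3396/2.6871 = 0.1264

0.1264


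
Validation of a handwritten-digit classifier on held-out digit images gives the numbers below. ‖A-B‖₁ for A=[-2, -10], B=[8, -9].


d = |-2-8| + |-10+ 9|
  = 10 + 1
  = 11

11


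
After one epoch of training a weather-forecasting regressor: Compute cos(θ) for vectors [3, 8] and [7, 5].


A·B = 3·7 + 8·5 = 61
‖A‖ = √73 = 8.544, ‖B‖ = √74 = 8.6023
cos = 61/(√73·√74) = 61/√5402 = 0.83

0.83


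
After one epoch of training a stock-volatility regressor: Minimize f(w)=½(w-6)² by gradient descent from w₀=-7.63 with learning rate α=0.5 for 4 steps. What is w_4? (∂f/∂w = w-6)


step 1: grad = -7.63-6 = -13.63; w = -7.63 - 0.5·(-13.63) = -0.815
step 2: grad = -0.815-6 = -6.815; w = -0.815 - 0.5·(-6.815) = 2.5925
step 3: grad = 2.5925-6 = -3.4075; w = 2.5925 - 0.5·(-3.4075) = 4.29625
step 4: grad = 4.29625-6 = -1.70375; w = 4.29625 - 0.5·(-1.70375) = 5.148125

5.148125


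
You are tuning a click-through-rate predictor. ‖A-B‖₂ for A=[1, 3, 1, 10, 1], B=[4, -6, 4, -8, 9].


d = √((1-4)² + (3+ 6)² + (1-4)² + (10+ 8)² + (1-9)²)
  = √(9 + 81 + 9 + 324 + 64)
  = √487 = 22.0681

22.0681


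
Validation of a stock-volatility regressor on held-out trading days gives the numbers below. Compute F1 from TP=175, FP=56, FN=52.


Precision = 175/231 = 0.7576
Recall = 175/227 = 0.7709
F1 = 2·P·R/(P+R) = 2·TP/(2·TP+FP+FN) = 350/(350+56+52) = 350/458 = 0.7642

0.7642


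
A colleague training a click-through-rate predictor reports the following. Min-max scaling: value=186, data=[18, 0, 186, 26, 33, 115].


min=0, max=186
(186-0)/(186-0) = 186/186 = 1.0

1.0


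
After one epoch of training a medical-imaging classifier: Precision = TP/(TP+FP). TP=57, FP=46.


Precision = TP/(TP+FP)
= 57/(57+46)
= 57/103 = 55.34%

55.34%


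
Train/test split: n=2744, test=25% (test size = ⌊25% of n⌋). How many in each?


Test = ⌊2744·25/100⌋ = 686
Train = 2744 - 686 = 2058

Train: 2058, Test: 686


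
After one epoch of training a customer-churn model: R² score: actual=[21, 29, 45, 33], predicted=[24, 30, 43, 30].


ȳ = 32
SS_res = Σ(y-ŷ)² = 23
SS_tot = Σ(y-ȳ)² = 300
R² = 1 - SS_res/SS_tot = 1 - 0.0767 = 0.9233

0.9233


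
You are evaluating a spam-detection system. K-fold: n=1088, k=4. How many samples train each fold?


Fold size = 1088/4 = 272
Training per fold = 1088 - 272 = 816

816


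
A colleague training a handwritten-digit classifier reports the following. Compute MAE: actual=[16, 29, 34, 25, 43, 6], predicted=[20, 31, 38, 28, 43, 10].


Absolute errors: |16-20|=4, |29-31|=2, |34-38|=4, |25-28|=3, |43-43|=0, |6-10|=4
Sum = 17
MAE = 17/6 = 17/6

17/6


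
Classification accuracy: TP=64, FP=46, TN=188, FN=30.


Accuracy = (TP+TN)/(TP+TN+FP+FN)
= (64+188)/(328)
= 252/328 = 76.83%

76.83%


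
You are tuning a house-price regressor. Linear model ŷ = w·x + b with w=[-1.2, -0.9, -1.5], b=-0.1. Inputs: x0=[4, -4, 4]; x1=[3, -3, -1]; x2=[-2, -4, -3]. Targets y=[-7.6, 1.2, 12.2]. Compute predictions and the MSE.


ŷ0 = (-1.2)·(4) + (-0.9)·(-4) + (-1.5)·(4) - 0.1 = -7.3
ŷ1 = (-1.2)·(3) + (-0.9)·(-3) + (-1.5)·(-1) - 0.1 = 0.5
ŷ2 = (-1.2)·(-2) + (-0.9)·(-4) + (-1.5)·(-3) - 0.1 = 10.4
errors² = [0.09, 0.49, 3.24]
MSE = 3.8200/3 = 1.2733

1.2733


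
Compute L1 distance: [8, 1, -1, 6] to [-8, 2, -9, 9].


d = |8+ 8| + |1-2| + |-1+ 9| + |6-9|
  = 16 + 1 + 8 + 3
  = 28

28


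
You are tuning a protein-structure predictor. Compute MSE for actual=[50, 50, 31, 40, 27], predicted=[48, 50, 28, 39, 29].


Squared errors: (50-48)²=4, (50-50)²=0, (31-28)²=9, (40-39)²=1, (27-29)²=4
Sum = 18
MSE = 18/5 = 18/5

18/5


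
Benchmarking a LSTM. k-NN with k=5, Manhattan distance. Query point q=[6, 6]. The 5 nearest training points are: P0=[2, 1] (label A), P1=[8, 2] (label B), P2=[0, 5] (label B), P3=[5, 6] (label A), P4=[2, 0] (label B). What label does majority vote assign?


d(q,P0) = 9  (label A)
d(q,P1) = 6  (label B)
d(q,P2) = 7  (label B)
d(q,P3) = 1  (label A)
d(q,P4) = 10  (label B)
Votes: A=2, B=3
Majority → B

B


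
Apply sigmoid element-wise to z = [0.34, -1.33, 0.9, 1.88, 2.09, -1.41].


σ(0.34) = 1/(1+e^-0.34) = 0.5842
σ(-1.33) = 1/(1+e^1.33) = 0.2092
σ(0.9) = 1/(1+e^-0.9) = 0.7109
σ(1.88) = 1/(1+e^-1.88) = 0.8676
σ(2.09) = 1/(1+e^-2.09) = 0.8899
σ(-1.41) = 1/(1+e^1.41) = 0.1962
result = [0.5842, 0.2092, 0.7109, 0.8676, 0.8899, 0.1962]

[0.5842, 0.2092, 0.7109, 0.8676, 0.8899, 0.1962]


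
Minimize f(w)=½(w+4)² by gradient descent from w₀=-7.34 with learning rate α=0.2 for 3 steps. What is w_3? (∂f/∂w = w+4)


step 1: grad = -7.34+4 = -3.34; w = -7.34 - 0.2·(-3.34) = -6.672
step 2: grad = -6.672+4 = -2.672; w = -6.672 - 0.2·(-2.672) = -6.1376
step 3: grad = -6.1376+4 = -2.1376; w = -6.1376 - 0.2·(-2.1376) = -5.71008

-5.71008


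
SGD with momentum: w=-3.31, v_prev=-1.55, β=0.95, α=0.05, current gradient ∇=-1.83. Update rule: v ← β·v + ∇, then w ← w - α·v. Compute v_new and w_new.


v_new = 0.95·-1.55 - 1.83 = -1.4725 - 1.83 = -3.3025
w_new = -3.31 - 0.05·-3.3025 = -3.31 + 0.165125 = -3.144875

v_new=-3.3025, w_new=-3.144875


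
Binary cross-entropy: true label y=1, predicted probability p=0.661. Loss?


BCE = -[y·ln(p) + (1-y)·ln(1-p)]
= -1·ln(0.661) - 0
= -ln(0.661) = 0.414

0.414


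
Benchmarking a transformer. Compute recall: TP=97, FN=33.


Recall = TP/(TP+FN)
= 97/(97+33)
= 97/130 = 74.62%

74.62%


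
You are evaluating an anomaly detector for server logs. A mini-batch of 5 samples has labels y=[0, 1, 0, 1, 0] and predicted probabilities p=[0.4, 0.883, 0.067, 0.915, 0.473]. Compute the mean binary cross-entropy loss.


L[0] = -ln(1-0.4) = -ln(0.6) = 0.5108
L[1] = -ln(0.883) = 0.1244
L[2] = -ln(1-0.067) = -ln(0.933) = 0.0694
L[3] = -ln(0.915) = 0.0888
L[4] = -ln(1-0.473) = -ln(0.527) = 0.6406
mean = (0.5108 + 0.1244 + 0.0694 + 0.0888 + 0.6406)/5 = 0.2868

0.2868


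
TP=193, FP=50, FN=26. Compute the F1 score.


Precision = 193/243 = 0.7942
Recall = 193/219 = 0.8813
F1 = 2·P·R/(P+R) = 2·TP/(2·TP+FP+FN) = 386/(386+50+26) = 386/462 = 0.8355

0.8355


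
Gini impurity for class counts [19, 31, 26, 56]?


Probabilities: [19/132, 31/132, 26/132, 56/132] ≈ [0.1439, 0.2348, 0.197, 0.4242]
Σpᵢ² = (361 + 961 + 676 + 3136)/132² = 5134/17424
Gini = 1 - Σpᵢ² = 1 - 5134/17424 = 0.7053

0.7053


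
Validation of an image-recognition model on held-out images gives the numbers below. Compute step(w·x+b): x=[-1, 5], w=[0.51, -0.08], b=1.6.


z = (-1)·(0.51) + (5)·(-0.08) + 1.6
  = 0.69
step(z) = 1 (z≥0)

1


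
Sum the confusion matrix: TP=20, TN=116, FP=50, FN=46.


Total = TP + TN + FP + FN
= 20 + 116 + 50 + 46
= 232
(Predicted positive: 70, predicted negative: 162)

232


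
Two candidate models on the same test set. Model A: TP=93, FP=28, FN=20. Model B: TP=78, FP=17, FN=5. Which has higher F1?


Model A: P=93/121=0.7686, R=93/113=0.823, F1=2PR/(P+R)=2TP/(2TP+FP+FN)=186/234=0.7949
Model B: P=78/95=0.8211, R=78/83=0.9398, F1=2PR/(P+R)=2TP/(2TP+FP+FN)=156/178=0.8764
0.7949 < 0.8764 → Model B

Model B


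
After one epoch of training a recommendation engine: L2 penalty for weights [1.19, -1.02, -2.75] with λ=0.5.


‖w‖₂² = (1.19)² + (-1.02)² + (-2.75)²
     = 1.4161 + 1.0404 + 7.5625
     = 10.019
λ·‖w‖₂² = 0.5·10.019 = 5.0095

5.0095


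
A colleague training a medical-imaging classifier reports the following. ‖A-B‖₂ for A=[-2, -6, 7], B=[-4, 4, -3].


d = √((-2+ 4)² + (-6-4)² + (7+ 3)²)
  = √(4 + 100 + 100)
  = √204 = 14.2829

14.2829


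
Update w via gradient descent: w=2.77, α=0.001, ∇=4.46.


w_new = w - α·∇
= 2.77 - 0.001·4.46
= 2.77 - 0.00446
= 2.76554

2.76554


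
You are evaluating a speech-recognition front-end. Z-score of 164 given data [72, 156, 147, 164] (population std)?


μ = 134.75, σ = 36.7245
z = (164 - 134.75)/36.7245 = 0.7965

0.7965


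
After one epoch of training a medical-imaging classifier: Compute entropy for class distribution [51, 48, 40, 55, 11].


Probabilities: [51/205, 48/205, 40/205, 55/205, 11/205] ≈ [0.2488, 0.2341, 0.1951, 0.2683, 0.0537]
H = -((51/205)·log₂(51/205) + (48/205)·log₂(48/205) + (40/205)·log₂(40/205) + (55/205)·log₂(55/205) + (11/205)·log₂(11/205))
  = 2.1854 bits

2.1854 bits


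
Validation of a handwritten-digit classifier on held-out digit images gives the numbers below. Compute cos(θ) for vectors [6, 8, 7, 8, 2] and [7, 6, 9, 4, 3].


A·B = 6·7 + 8·6 + 7·9 + 8·4 + 2·3 = 191
‖A‖ = √217 = 14.7309, ‖B‖ = √191 = 13.8203
cos = 191/(√217·√191) = 191/√41447 = 0.9382

0.9382


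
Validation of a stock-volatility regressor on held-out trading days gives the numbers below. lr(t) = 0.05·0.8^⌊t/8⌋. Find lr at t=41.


n_drops = ⌊41/8⌋ = 5
lr = 0.05·0.8^5 = 0.05·0.32768 = 0.016384

0.016384


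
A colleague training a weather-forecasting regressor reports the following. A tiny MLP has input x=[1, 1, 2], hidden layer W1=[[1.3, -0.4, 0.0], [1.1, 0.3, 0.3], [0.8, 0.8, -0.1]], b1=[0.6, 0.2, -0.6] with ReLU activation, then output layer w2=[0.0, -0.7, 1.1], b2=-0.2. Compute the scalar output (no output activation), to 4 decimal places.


z1[0] = (1.3)·(1) + (-0.4)·(1) + (0.0)·(2) + 0.6 = 1.5
z1[1] = (1.1)·(1) + (0.3)·(1) + (0.3)·(2) + 0.2 = 2.2
z1[2] = (0.8)·(1) + (0.8)·(1) + (-0.1)·(2) - 0.6 = 0.8
h = ReLU(z1) = [1.5, 2.2, 0.8]
output = (0.0)·(1.5) + (-0.7)·(2.2) + (1.1)·(0.8) - 0.2 = -0.86

-0.86


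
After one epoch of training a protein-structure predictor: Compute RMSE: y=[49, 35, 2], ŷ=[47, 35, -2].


MSE = 20/3 = 6.6667
RMSE = √(20/3) = 2.582

2.582


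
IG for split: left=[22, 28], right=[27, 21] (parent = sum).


Parent = [49, 49], H_parent = 1
H_left = 0.9896 (n=50), H_right = 0.9887 (n=48)
H_children = (50/98)·0.9896 + (48/98)·0.9887 = 0.9892
IG = 1 - 0.9892 = 0.0108

0.0108


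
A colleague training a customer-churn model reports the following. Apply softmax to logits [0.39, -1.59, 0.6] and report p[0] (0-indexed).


Exponentials: e^0.39=1.477, e^-1.59=0.2039, e^0.6=1.8221
Sum = 3.503
Softmax = [0.4216, 0.0582, 0.5202]
p[0] = 1.477/3.503 = 0.4216

0.4216


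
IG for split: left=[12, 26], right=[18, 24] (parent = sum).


Parent = [30, 50], H_parent = 0.9544
H_left = 0.8997 (n=38), H_right = 0.9852 (n=42)
H_children = (38/80)·0.8997 + (42/80)·0.9852 = 0.9446
IG = 0.9544 - 0.9446 = 0.0098

0.0098


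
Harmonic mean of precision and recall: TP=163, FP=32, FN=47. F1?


Precision = 163/195 = 0.8359
Recall = 163/210 = 0.7762
F1 = 2·P·R/(P+R) = 2·TP/(2·TP+FP+FN) = 326/(326+32+47) = 326/405 = 0.8049

0.8049


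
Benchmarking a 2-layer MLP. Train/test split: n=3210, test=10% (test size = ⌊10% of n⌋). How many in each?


Test = ⌊3210·10/100⌋ = 321
Train = 3210 - 321 = 2889

Train: 2889, Test: 321


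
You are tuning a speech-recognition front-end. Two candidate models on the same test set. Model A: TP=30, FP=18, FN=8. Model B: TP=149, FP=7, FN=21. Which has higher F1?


Model A: P=30/48=0.625, R=30/38=0.7895, F1=2PR/(P+R)=2TP/(2TP+FP+FN)=60/86=0.6977
Model B: P=149/156=0.9551, R=149/170=0.8765, F1=2PR/(P+R)=2TP/(2TP+FP+FN)=298/326=0.9141
0.6977 < 0.9141 → Model B

Model B


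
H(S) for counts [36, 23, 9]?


Probabilities: [36/68, 23/68, 9/68] ≈ [0.5294, 0.3382, 0.1324]
H = -((36/68)·log₂(36/68) + (23/68)·log₂(23/68) + (9/68)·log₂(9/68))
  = 1.4009 bits

1.4009 bits


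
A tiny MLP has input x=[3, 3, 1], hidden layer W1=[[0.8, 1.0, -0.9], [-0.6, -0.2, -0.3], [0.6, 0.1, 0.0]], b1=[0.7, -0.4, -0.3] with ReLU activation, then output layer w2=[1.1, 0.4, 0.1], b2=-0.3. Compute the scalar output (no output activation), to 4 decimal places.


z1[0] = (0.8)·(3) + (1.0)·(3) + (-0.9)·(1) + 0.7 = 5.2
z1[1] = (-0.6)·(3) + (-0.2)·(3) + (-0.3)·(1) - 0.4 = -3.1
z1[2] = (0.6)·(3) + (0.1)·(3) + (0.0)·(1) - 0.3 = 1.8
h = ReLU(z1) = [5.2, 0.0, 1.8]
output = (1.1)·(5.2) + (0.4)·(0.0) + (0.1)·(1.8) - 0.3 = 5.6

5.6


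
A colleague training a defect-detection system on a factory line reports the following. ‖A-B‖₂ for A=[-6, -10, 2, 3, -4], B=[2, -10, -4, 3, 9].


d = √((-6-2)² + (-10+ 10)² + (2+ 4)² + (3-3)² + (-4-9)²)
  = √(64 + 0 + 36 + 0 + 169)
  = √269 = 16.4012

16.4012


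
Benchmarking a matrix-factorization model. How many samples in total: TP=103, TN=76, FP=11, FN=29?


Total = TP + TN + FP + FN
= 103 + 76 + 11 + 29
= 219
(Predicted positive: 114, predicted negative: 105)

219


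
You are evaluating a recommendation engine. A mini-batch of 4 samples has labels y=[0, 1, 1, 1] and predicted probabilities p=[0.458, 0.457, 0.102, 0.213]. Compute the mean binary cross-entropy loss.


L[0] = -ln(1-0.458) = -ln(0.542) = 0.6125
L[1] = -ln(0.457) = 0.7831
L[2] = -ln(0.102) = 2.2828
L[3] = -ln(0.213) = 1.5465
mean = (0.6125 + 0.7831 + 2.2828 + 1.5465)/4 = 1.3062

1.3062


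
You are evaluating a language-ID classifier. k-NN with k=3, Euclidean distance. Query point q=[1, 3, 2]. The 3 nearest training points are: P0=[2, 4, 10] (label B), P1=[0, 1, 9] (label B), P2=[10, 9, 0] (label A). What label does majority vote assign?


d(q,P0) = 8.124  (label B)
d(q,P1) = 7.3485  (label B)
d(q,P2) = 11.0  (label A)
Votes: A=1, B=2
Majority → B

B


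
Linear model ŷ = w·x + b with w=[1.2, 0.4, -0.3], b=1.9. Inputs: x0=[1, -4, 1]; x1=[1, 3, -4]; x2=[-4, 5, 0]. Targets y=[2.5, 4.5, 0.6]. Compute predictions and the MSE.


ŷ0 = (1.2)·(1) + (0.4)·(-4) + (-0.3)·(1) + 1.9 = 1.2
ŷ1 = (1.2)·(1) + (0.4)·(3) + (-0.3)·(-4) + 1.9 = 5.5
ŷ2 = (1.2)·(-4) + (0.4)·(5) + (-0.3)·(0) + 1.9 = -0.9
errors² = [1.69, 1.0, 2.25]
MSE = 4.9400/3 = 1.6467

1.6467


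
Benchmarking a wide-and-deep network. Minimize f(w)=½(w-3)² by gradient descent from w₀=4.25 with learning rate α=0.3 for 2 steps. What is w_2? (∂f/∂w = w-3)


step 1: grad = 4.25-3 = 1.25; w = 4.25 - 0.3·(1.25) = 3.875
step 2: grad = 3.875-3 = 0.875; w = 3.875 - 0.3·(0.875) = 3.6125

3.6125


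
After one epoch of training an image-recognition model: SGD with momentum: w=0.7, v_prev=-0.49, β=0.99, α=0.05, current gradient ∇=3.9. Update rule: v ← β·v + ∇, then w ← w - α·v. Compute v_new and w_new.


v_new = 0.99·-0.49 + 3.9 = -0.4851 + 3.9 = 3.4149
w_new = 0.7 - 0.05·3.4149 = 0.7 - 0.170745 = 0.529255

v_new=3.4149, w_new=0.529255


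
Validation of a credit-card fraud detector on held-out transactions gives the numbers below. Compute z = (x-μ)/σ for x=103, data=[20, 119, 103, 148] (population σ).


μ = 97.5, σ = 47.5631
z = (103 - 97.5)/47.5631 = 0.1156

0.1156


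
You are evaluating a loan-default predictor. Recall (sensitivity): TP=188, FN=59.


Recall = TP/(TP+FN)
= 188/(188+59)
= 188/247 = 76.11%

76.11%


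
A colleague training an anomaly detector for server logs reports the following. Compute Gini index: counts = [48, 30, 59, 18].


Probabilities: [48/155, 30/155, 59/155, 18/155] ≈ [0.3097, 0.1935, 0.3806, 0.1161]
Σpᵢ² = (2304 + 900 + 3481 + 324)/155² = 7009/24025
Gini = 1 - Σpᵢ² = 1 - 7009/24025 = 0.7083

0.7083


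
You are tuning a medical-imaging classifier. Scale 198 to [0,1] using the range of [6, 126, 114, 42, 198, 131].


min=6, max=198
(198-6)/(198-6) = 192/192 = 1.0

1.0


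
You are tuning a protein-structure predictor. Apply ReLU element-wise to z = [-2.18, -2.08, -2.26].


ReLU(-2.18) = max(0, -2.18) = 0.0
ReLU(-2.08) = max(0, -2.08) = 0.0
ReLU(-2.26) = max(0, -2.26) = 0.0
result = [0.0, 0.0, 0.0]

[0.0, 0.0, 0.0]


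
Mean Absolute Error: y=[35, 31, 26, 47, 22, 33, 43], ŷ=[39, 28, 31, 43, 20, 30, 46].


Absolute errors: |35-39|=4, |31-28|=3, |26-31|=5, |47-43|=4, |22-20|=2, |33-30|=3, |43-46|=3
Sum = 24
MAE = 24/7 = 24/7

24/7


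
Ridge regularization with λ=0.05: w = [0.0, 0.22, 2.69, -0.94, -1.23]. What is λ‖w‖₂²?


‖w‖₂² = (0.0)² + (0.22)² + (2.69)² + (-0.94)² + (-1.23)²
     = 0 + 0.0484 + 7.2361 + 0.8836 + 1.5129
     = 9.681
λ·‖w‖₂² = 0.05·9.681 = 0.48405

0.48405


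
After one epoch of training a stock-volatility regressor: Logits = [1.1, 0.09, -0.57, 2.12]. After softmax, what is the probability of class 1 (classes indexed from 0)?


Exponentials: e^1.1=3.0042, e^0.09=1.0942, e^-0.57=0.5655, e^2.12=8.3311
Sum = 12.995
Softmax = [0.2312, 0.0842, 0.0435, 0.6411]
p[1] = 1.0942/12.995 = 0.0842

0.0842


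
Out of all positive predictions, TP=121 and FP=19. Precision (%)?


Precision = TP/(TP+FP)
= 121/(121+19)
= 121/140 = 86.43%

86.43%


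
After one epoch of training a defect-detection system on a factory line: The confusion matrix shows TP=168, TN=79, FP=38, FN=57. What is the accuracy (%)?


Accuracy = (TP+TN)/(TP+TN+FP+FN)
= (168+79)/(342)
= 247/342 = 72.22%

72.22%


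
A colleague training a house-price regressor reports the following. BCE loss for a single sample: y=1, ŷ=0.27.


BCE = -[y·ln(p) + (1-y)·ln(1-p)]
= -1·ln(0.27) - 0
= -ln(0.27) = 1.3093

1.3093


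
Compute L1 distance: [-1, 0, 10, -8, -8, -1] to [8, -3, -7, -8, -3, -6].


d = |-1-8| + |0+ 3| + |10+ 7| + |-8+ 8| + |-8+ 3| + |-1+ 6|
  = 9 + 3 + 17 + 0 + 5 + 5
  = 39

39


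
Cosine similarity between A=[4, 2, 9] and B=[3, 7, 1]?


A·B = 4·3 + 2·7 + 9·1 = 35
‖A‖ = √101 = 10.0499, ‖B‖ = √59 = 7.6811
cos = 35/(√101·√59) = 35/√5959 = 0.4534

0.4534


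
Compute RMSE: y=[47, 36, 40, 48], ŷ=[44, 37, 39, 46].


MSE = 15/4 = 3.75
RMSE = √(15/4) = 1.9365

1.9365


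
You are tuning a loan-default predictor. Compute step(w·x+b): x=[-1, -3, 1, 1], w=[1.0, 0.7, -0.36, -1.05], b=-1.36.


z = (-1)·(1.0) + (-3)·(0.7) + (1)·(-0.36) + (1)·(-1.05) - 1.36
  = -5.87
step(z) = 0 (z<0)

0


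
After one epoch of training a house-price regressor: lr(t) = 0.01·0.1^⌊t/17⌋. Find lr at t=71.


n_drops = ⌊71/17⌋ = 4
lr = 0.01·0.1^4 = 0.01·0.0001 = 0.000001

0.000001


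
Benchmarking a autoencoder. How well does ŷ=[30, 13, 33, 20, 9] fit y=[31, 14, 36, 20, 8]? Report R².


ȳ = 21.8
SS_res = Σ(y-ŷ)² = 12
SS_tot = Σ(y-ȳ)² = 540.8
R² = 1 - SS_res/SS_tot = 1 - 0.0222 = 0.9778

0.9778


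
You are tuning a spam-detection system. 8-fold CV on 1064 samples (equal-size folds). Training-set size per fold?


Fold size = 1064/8 = 133
Training per fold = 1064 - 133 = 931

931


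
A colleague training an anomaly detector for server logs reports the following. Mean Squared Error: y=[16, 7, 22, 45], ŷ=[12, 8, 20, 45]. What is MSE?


Squared errors: (16-12)²=16, (7-8)²=1, (22-20)²=4, (45-45)²=0
Sum = 21
MSE = 21/4 = 21/4

21/4


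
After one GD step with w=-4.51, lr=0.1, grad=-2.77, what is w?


w_new = w - α·∇
= -4.51 - 0.1·-2.77
= -4.51 + 0.277
= -4.233

-4.233


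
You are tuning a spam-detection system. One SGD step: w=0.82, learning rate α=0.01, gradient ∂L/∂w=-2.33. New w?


w_new = w - α·∇
= 0.82 - 0.01·-2.33
= 0.82 + 0.0233
= 0.8433

0.8433


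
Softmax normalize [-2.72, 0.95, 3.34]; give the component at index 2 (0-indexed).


Exponentials: e^-2.72=0.0659, e^0.95=2.5857, e^3.34=28.2191
Sum = 30.8707
Softmax = [0.0021, 0.0838, 0.9141]
p[2] = 28.2191/30.8707 = 0.9141

0.9141


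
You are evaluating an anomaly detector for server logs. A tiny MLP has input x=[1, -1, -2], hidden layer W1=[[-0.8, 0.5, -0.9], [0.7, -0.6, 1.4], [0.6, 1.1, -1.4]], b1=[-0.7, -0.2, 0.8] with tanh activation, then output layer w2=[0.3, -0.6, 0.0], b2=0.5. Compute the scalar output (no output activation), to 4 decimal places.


z1[0] = (-0.8)·(1) + (0.5)·(-1) + (-0.9)·(-2) - 0.7 = -0.2
z1[1] = (0.7)·(1) + (-0.6)·(-1) + (1.4)·(-2) - 0.2 = -1.7
z1[2] = (0.6)·(1) + (1.1)·(-1) + (-1.4)·(-2) + 0.8 = 3.1
h = tanh(z1) = [-0.1974, -0.9354, 0.9959]
output = (0.3)·(-0.1974) + (-0.6)·(-0.9354) + (0.0)·(0.9959) + 0.5 = 1.002

1.002


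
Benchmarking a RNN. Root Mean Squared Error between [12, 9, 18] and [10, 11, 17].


MSE = 9/3 = 3
RMSE = √(9/3) = 1.7321

1.7321


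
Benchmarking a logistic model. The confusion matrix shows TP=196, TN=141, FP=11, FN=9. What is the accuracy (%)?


Accuracy = (TP+TN)/(TP+TN+FP+FN)
= (196+141)/(357)
= 337/357 = 94.4%

94.4%


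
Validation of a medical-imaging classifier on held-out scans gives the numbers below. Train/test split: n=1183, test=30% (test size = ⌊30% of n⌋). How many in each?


Test = ⌊1183·30/100⌋ = 354
Train = 1183 - 354 = 829

Train: 829, Test: 354


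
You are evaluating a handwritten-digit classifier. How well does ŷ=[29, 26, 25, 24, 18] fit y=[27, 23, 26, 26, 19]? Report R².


ȳ = 24.2
SS_res = Σ(y-ŷ)² = 19
SS_tot = Σ(y-ȳ)² = 42.8
R² = 1 - SS_res/SS_tot = 1 - 0.4439 = 0.5561

0.5561


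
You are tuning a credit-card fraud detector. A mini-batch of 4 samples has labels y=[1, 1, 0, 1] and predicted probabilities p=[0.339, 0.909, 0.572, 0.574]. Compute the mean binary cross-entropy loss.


L[0] = -ln(0.339) = 1.0818
L[1] = -ln(0.909) = 0.0954
L[2] = -ln(1-0.572) = -ln(0.428) = 0.8486
L[3] = -ln(0.574) = 0.5551
mean = (1.0818 + 0.0954 + 0.8486 + 0.5551)/4 = 0.6452

0.6452


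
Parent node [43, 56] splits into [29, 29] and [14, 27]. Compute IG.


Parent = [43, 56], H_parent = 0.9875
H_left = 1 (n=58), H_right = 0.9262 (n=41)
H_children = (58/99)·1 + (41/99)·0.9262 = 0.9694
IG = 0.9875 - 0.9694 = 0.0181

0.0181


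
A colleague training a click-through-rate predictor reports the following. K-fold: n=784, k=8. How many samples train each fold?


Fold size = 784/8 = 98
Training per fold = 784 - 98 = 686

686


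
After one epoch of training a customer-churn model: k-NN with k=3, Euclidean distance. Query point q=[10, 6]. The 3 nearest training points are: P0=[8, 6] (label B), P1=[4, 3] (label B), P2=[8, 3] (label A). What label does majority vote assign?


d(q,P0) = 2.0  (label B)
d(q,P1) = 6.7082  (label B)
d(q,P2) = 3.6056  (label A)
Votes: A=1, B=2
Majority → B

B


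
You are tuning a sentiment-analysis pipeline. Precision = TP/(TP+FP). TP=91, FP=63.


Precision = TP/(TP+FP)
= 91/(91+63)
= 91/154 = 59.09%

59.09%


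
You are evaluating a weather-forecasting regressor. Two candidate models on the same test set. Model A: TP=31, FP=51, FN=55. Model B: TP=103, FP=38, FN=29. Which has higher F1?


Model A: P=31/82=0.378, R=31/86=0.3605, F1=2PR/(P+R)=2TP/(2TP+FP+FN)=62/168=0.369
Model B: P=103/141=0.7305, R=103/132=0.7803, F1=2PR/(P+R)=2TP/(2TP+FP+FN)=206/273=0.7546
0.369 < 0.7546 → Model B

Model B


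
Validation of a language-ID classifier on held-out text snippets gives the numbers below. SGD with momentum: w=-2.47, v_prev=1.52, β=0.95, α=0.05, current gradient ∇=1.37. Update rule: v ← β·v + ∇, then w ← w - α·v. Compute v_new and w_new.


v_new = 0.95·1.52 + 1.37 = 1.444 + 1.37 = 2.814
w_new = -2.47 - 0.05·2.814 = -2.47 - 0.1407 = -2.6107

v_new=2.814, w_new=-2.6107


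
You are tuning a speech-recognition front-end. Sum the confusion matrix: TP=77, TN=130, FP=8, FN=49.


Total = TP + TN + FP + FN
= 77 + 130 + 8 + 49
= 264
(Predicted positive: 85, predicted negative: 179)

264


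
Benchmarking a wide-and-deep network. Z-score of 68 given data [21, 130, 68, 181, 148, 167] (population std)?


μ = 119.1667, σ = 56.7375
z = (68 - 119.1667)/56.7375 = -0.9018

-0.9018


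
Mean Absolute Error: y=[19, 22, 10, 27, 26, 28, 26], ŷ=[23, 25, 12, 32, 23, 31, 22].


Absolute errors: |19-23|=4, |22-25|=3, |10-12|=2, |27-32|=5, |26-23|=3, |28-31|=3, |26-22|=4
Sum = 24
MAE = 24/7 = 24/7

24/7


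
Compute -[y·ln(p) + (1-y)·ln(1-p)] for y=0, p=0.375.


BCE = -[y·ln(p) + (1-y)·ln(1-p)]
= -0 - 1·ln(1-0.375)
= -ln(0.625) = 0.47

0.47


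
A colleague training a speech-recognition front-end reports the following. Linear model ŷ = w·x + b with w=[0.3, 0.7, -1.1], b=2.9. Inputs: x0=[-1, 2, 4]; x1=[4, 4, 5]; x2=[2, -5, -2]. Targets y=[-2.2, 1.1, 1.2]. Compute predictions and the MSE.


ŷ0 = (0.3)·(-1) + (0.7)·(2) + (-1.1)·(4) + 2.9 = -0.4
ŷ1 = (0.3)·(4) + (0.7)·(4) + (-1.1)·(5) + 2.9 = 1.4
ŷ2 = (0.3)·(2) + (0.7)·(-5) + (-1.1)·(-2) + 2.9 = 2.2
errors² = [3.24, 0.09, 1.0]
MSE = 4.3300/3 = 1.4433

1.4433


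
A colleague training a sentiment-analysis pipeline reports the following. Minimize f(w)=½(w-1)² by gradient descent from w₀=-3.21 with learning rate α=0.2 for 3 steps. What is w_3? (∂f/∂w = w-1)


step 1: grad = -3.21-1 = -4.21; w = -3.21 - 0.2·(-4.21) = -2.368
step 2: grad = -2.368-1 = -3.368; w = -2.368 - 0.2·(-3.368) = -1.6944
step 3: grad = -1.6944-1 = -2.6944; w = -1.6944 - 0.2·(-2.6944) = -1.15552

-1.15552


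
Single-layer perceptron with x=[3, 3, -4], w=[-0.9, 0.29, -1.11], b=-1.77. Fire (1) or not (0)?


z = (3)·(-0.9) + (3)·(0.29) + (-4)·(-1.11) - 1.77
  = 0.84
step(z) = 1 (z≥0)

1


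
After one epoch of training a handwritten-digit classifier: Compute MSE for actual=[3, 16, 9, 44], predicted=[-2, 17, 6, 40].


Squared errors: (3+ 2)²=25, (16-17)²=1, (9-6)²=9, (44-40)²=16
Sum = 51
MSE = 51/4 = 51/4

51/4


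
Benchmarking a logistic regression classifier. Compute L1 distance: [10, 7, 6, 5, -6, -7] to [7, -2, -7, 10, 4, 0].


d = |10-7| + |7+ 2| + |6+ 7| + |5-10| + |-6-4| + |-7-0|
  = 3 + 9 + 13 + 5 + 10 + 7
  = 47

47


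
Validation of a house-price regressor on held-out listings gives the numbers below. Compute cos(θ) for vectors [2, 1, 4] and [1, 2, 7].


A·B = 2·1 + 1·2 + 4·7 = 32
‖A‖ = √21 = 4.5826, ‖B‖ = √54 = 7.3485
cos = 32/(√21·√54) = 32/√1134 = 0.9503

0.9503


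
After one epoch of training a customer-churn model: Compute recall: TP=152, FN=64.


Recall = TP/(TP+FN)
= 152/(152+64)
= 152/216 = 70.37%

70.37%


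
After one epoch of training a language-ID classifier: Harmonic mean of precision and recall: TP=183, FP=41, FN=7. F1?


Precision = 183/224 = 0.817
Recall = 183/190 = 0.9632
F1 = 2·P·R/(P+R) = 2·TP/(2·TP+FP+FN) = 366/(366+41+7) = 366/414 = 0.8841

0.8841


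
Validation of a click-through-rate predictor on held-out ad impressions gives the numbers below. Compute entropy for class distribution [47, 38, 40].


Probabilities: [47/125, 38/125, 40/125] ≈ [0.376, 0.304, 0.32]
H = -((47/125)·log₂(47/125) + (38/125)·log₂(38/125) + (40/125)·log₂(40/125))
  = 1.5789 bits

1.5789 bits


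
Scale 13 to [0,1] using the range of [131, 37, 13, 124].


min=13, max=131
(13-13)/(131-13) = 0/118 = 0.0

0.0


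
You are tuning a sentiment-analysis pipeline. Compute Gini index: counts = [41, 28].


Probabilities: [41/69, 28/69] ≈ [0.5942, 0.4058]
Σpᵢ² = (1681 + 784)/69² = 2465/4761
Gini = 1 - Σpᵢ² = 1 - 2465/4761 = 0.4823

0.4823


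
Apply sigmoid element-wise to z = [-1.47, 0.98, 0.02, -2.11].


σ(-1.47) = 1/(1+e^1.47) = 0.1869
σ(0.98) = 1/(1+e^-0.98) = 0.7271
σ(0.02) = 1/(1+e^-0.02) = 0.505
σ(-2.11) = 1/(1+e^2.11) = 0.1081
result = [0.1869, 0.7271, 0.505, 0.1081]

[0.1869, 0.7271, 0.505, 0.1081]


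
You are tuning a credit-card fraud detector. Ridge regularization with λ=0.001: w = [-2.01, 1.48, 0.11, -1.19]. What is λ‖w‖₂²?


‖w‖₂² = (-2.01)² + (1.48)² + (0.11)² + (-1.19)²
     = 4.0401 + 2.1904 + 0.0121 + 1.4161
     = 7.6587
λ·‖w‖₂² = 0.001·7.6587 = 0.007659

0.007659


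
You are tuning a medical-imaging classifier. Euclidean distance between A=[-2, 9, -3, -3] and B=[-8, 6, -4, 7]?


d = √((-2+ 8)² + (9-6)² + (-3+ 4)² + (-3-7)²)
  = √(36 + 9 + 1 + 100)
  = √146 = 12.083

12.083


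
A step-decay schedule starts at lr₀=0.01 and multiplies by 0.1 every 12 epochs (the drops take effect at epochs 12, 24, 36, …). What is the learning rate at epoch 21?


n_drops = ⌊21/12⌋ = 1
lr = 0.01·0.1^1 = 0.01·0.1 = 0.001

0.001


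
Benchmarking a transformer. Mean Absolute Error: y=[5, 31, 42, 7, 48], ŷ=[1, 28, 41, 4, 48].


Absolute errors: |5-1|=4, |31-28|=3, |42-41|=1, |7-4|=3, |48-48|=0
Sum = 11
MAE = 11/5 = 11/5

11/5


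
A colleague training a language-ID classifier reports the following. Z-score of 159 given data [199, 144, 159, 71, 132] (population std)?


μ = 141, σ = 41.6605
z = (159 - 141)/41.6605 = 0.4321

0.4321


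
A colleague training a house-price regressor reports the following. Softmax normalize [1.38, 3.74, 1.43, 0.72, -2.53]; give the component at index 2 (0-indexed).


Exponentials: e^1.38=3.9749, e^3.74=42.098, e^1.43=4.1787, e^0.72=2.0544, e^-2.53=0.0797
Sum = 52.3857
Softmax = [0.0759, 0.8036, 0.0798, 0.0392, 0.0015]
p[2] = 4.1787/52.3857 = 0.0798

0.0798


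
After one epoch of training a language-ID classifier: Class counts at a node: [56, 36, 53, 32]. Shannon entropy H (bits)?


Probabilities: [56/177, 36/177, 53/177, 32/177] ≈ [0.3164, 0.2034, 0.2994, 0.1808]
H = -((56/177)·log₂(56/177) + (36/177)·log₂(36/177) + (53/177)·log₂(53/177) + (32/177)·log₂(32/177))
  = 1.9596 bits

1.9596 bits


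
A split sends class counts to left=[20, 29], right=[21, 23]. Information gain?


Parent = [41, 52], H_parent = 0.9899
H_left = 0.9755 (n=49), H_right = 0.9985 (n=44)
H_children = (49/93)·0.9755 + (44/93)·0.9985 = 0.9864
IG = 0.9899 - 0.9864 = 0.0035

0.0035
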